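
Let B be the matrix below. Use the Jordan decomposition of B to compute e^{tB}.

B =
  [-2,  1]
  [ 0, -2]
e^{tB} =
  [exp(-2*t), t*exp(-2*t)]
  [0, exp(-2*t)]

Strategy: write B = P · J · P⁻¹ where J is a Jordan canonical form, so e^{tB} = P · e^{tJ} · P⁻¹, and e^{tJ} can be computed block-by-block.

B has Jordan form
J =
  [-2,  1]
  [ 0, -2]
(up to reordering of blocks).

Per-block formulas:
  For a 2×2 Jordan block J_2(-2): exp(t · J_2(-2)) = e^(-2t)·(I + t·N), where N is the 2×2 nilpotent shift.

After assembling e^{tJ} and conjugating by P, we get:

e^{tB} =
  [exp(-2*t), t*exp(-2*t)]
  [0, exp(-2*t)]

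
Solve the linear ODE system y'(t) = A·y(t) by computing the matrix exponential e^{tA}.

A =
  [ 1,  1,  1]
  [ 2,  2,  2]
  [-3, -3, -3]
e^{tA} =
  [t + 1, t, t]
  [2*t, 2*t + 1, 2*t]
  [-3*t, -3*t, 1 - 3*t]

Strategy: write A = P · J · P⁻¹ where J is a Jordan canonical form, so e^{tA} = P · e^{tJ} · P⁻¹, and e^{tJ} can be computed block-by-block.

A has Jordan form
J =
  [0, 1, 0]
  [0, 0, 0]
  [0, 0, 0]
(up to reordering of blocks).

Per-block formulas:
  For a 2×2 Jordan block J_2(0): exp(t · J_2(0)) = e^(0t)·(I + t·N), where N is the 2×2 nilpotent shift.
  For a 1×1 block at λ = 0: exp(t · [0]) = [e^(0t)].

After assembling e^{tJ} and conjugating by P, we get:

e^{tA} =
  [t + 1, t, t]
  [2*t, 2*t + 1, 2*t]
  [-3*t, -3*t, 1 - 3*t]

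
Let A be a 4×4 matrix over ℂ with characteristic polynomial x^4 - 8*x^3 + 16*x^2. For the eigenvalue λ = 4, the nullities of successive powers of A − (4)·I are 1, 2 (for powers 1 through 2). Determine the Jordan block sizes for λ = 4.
Block sizes for λ = 4: [2]

From the dimensions of kernels of powers, the number of Jordan blocks of size at least j is d_j − d_{j−1} where d_j = dim ker(N^j) (with d_0 = 0). Computing the differences gives [1, 1].
The number of blocks of size exactly k is (#blocks of size ≥ k) − (#blocks of size ≥ k + 1), so the partition is: 1 block(s) of size 2.
In nonincreasing order the block sizes are [2].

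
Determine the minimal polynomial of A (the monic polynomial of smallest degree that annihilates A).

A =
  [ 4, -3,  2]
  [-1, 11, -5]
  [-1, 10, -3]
x^3 - 12*x^2 + 48*x - 64

The characteristic polynomial is χ_A(x) = (x - 4)^3, so the eigenvalues are known. The minimal polynomial is
  m_A(x) = Π_λ (x − λ)^{k_λ}
where k_λ is the size of the *largest* Jordan block for λ (equivalently, the smallest k with (A − λI)^k v = 0 for every generalised eigenvector v of λ).

  λ = 4: largest Jordan block has size 3, contributing (x − 4)^3

So m_A(x) = (x - 4)^3 = x^3 - 12*x^2 + 48*x - 64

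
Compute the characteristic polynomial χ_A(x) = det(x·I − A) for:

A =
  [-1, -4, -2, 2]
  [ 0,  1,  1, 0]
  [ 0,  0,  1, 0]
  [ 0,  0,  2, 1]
x^4 - 2*x^3 + 2*x - 1

Expanding det(x·I − A) (e.g. by cofactor expansion or by noting that A is similar to its Jordan form J, which has the same characteristic polynomial as A) gives
  χ_A(x) = x^4 - 2*x^3 + 2*x - 1
which factors as (x - 1)^3*(x + 1). The eigenvalues (with algebraic multiplicities) are λ = -1 with multiplicity 1, λ = 1 with multiplicity 3.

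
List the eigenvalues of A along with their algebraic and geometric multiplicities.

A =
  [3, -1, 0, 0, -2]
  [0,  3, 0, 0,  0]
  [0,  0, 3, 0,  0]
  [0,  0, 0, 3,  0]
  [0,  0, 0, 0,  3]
λ = 3: alg = 5, geom = 4

Step 1 — factor the characteristic polynomial to read off the algebraic multiplicities:
  χ_A(x) = (x - 3)^5

Step 2 — compute geometric multiplicities via the rank-nullity identity g(λ) = n − rank(A − λI):
  rank(A − (3)·I) = 1, so dim ker(A − (3)·I) = n − 1 = 4

Summary:
  λ = 3: algebraic multiplicity = 5, geometric multiplicity = 4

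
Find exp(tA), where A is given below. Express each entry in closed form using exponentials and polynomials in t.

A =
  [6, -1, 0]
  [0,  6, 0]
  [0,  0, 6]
e^{tA} =
  [exp(6*t), -t*exp(6*t), 0]
  [0, exp(6*t), 0]
  [0, 0, exp(6*t)]

Strategy: write A = P · J · P⁻¹ where J is a Jordan canonical form, so e^{tA} = P · e^{tJ} · P⁻¹, and e^{tJ} can be computed block-by-block.

A has Jordan form
J =
  [6, 1, 0]
  [0, 6, 0]
  [0, 0, 6]
(up to reordering of blocks).

Per-block formulas:
  For a 1×1 block at λ = 6: exp(t · [6]) = [e^(6t)].
  For a 2×2 Jordan block J_2(6): exp(t · J_2(6)) = e^(6t)·(I + t·N), where N is the 2×2 nilpotent shift.

After assembling e^{tJ} and conjugating by P, we get:

e^{tA} =
  [exp(6*t), -t*exp(6*t), 0]
  [0, exp(6*t), 0]
  [0, 0, exp(6*t)]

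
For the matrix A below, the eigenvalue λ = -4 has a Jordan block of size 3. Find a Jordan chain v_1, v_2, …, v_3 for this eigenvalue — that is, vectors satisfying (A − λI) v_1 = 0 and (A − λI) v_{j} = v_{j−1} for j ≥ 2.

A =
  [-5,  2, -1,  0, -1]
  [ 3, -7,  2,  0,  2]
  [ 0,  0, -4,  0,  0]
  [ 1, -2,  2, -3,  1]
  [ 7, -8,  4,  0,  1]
A Jordan chain for λ = -4 of length 3:
v_1 = (3, -3, 0, 0, -9)ᵀ
v_2 = (0, 3, 0, 3, 3)ᵀ
v_3 = (1, 2, 3, 0, 0)ᵀ

Let N = A − (-4)·I. We want v_3 with N^3 v_3 = 0 but N^2 v_3 ≠ 0; then v_{j-1} := N · v_j for j = 3, …, 2.

Pick v_3 = (1, 2, 3, 0, 0)ᵀ.
Then v_2 = N · v_3 = (0, 3, 0, 3, 3)ᵀ.
Then v_1 = N · v_2 = (3, -3, 0, 0, -9)ᵀ.

Sanity check: (A − (-4)·I) v_1 = (0, 0, 0, 0, 0)ᵀ = 0. ✓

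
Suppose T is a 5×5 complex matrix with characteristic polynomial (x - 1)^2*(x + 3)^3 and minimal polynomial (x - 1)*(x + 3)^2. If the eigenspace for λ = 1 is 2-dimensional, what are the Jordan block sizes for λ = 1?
Block sizes for λ = 1: [1, 1]

Step 1 — from the characteristic polynomial, algebraic multiplicity of λ = 1 is 2. From dim ker(T − (1)·I) = 2, there are exactly 2 Jordan blocks for λ = 1.
Step 2 — from the minimal polynomial, the factor (x − 1) tells us the largest block for λ = 1 has size 1.
Step 3 — with total size 2, 2 blocks, and largest block 1, the block sizes (in nonincreasing order) are [1, 1].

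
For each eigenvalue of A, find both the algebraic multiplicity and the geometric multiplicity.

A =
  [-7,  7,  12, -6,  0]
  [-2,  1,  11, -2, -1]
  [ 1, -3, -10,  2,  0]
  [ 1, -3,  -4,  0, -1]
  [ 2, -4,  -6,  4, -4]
λ = -4: alg = 5, geom = 2

Step 1 — factor the characteristic polynomial to read off the algebraic multiplicities:
  χ_A(x) = (x + 4)^5

Step 2 — compute geometric multiplicities via the rank-nullity identity g(λ) = n − rank(A − λI):
  rank(A − (-4)·I) = 3, so dim ker(A − (-4)·I) = n − 3 = 2

Summary:
  λ = -4: algebraic multiplicity = 5, geometric multiplicity = 2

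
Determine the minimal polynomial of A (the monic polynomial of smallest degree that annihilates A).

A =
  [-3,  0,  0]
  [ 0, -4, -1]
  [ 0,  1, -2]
x^2 + 6*x + 9

The characteristic polynomial is χ_A(x) = (x + 3)^3, so the eigenvalues are known. The minimal polynomial is
  m_A(x) = Π_λ (x − λ)^{k_λ}
where k_λ is the size of the *largest* Jordan block for λ (equivalently, the smallest k with (A − λI)^k v = 0 for every generalised eigenvector v of λ).

  λ = -3: largest Jordan block has size 2, contributing (x + 3)^2

So m_A(x) = (x + 3)^2 = x^2 + 6*x + 9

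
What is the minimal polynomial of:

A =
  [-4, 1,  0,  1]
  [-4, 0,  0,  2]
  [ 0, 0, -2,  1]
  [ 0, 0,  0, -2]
x^2 + 4*x + 4

The characteristic polynomial is χ_A(x) = (x + 2)^4, so the eigenvalues are known. The minimal polynomial is
  m_A(x) = Π_λ (x − λ)^{k_λ}
where k_λ is the size of the *largest* Jordan block for λ (equivalently, the smallest k with (A − λI)^k v = 0 for every generalised eigenvector v of λ).

  λ = -2: largest Jordan block has size 2, contributing (x + 2)^2

So m_A(x) = (x + 2)^2 = x^2 + 4*x + 4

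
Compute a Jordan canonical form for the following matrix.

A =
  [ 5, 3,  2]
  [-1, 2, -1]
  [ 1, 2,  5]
J_3(4)

The characteristic polynomial is
  det(x·I − A) = x^3 - 12*x^2 + 48*x - 64 = (x - 4)^3

Eigenvalues and multiplicities (the geometric multiplicity of λ is n − rank(A − λI), which equals the number of Jordan blocks for λ):
  λ = 4: algebraic multiplicity = 3, geometric multiplicity = 1

Determining the block sizes for each eigenvalue:
  λ = 4: one block (gm = 1), so the single block has size am = 3 → block sizes [3]

Assembling the blocks gives a Jordan form
J =
  [4, 1, 0]
  [0, 4, 1]
  [0, 0, 4]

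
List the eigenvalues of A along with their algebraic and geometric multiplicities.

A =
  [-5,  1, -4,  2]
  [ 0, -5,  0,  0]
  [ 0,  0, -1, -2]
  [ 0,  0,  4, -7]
λ = -5: alg = 3, geom = 2; λ = -3: alg = 1, geom = 1

Step 1 — factor the characteristic polynomial to read off the algebraic multiplicities:
  χ_A(x) = (x + 3)*(x + 5)^3

Step 2 — compute geometric multiplicities via the rank-nullity identity g(λ) = n − rank(A − λI):
  rank(A − (-5)·I) = 2, so dim ker(A − (-5)·I) = n − 2 = 2
  rank(A − (-3)·I) = 3, so dim ker(A − (-3)·I) = n − 3 = 1

Summary:
  λ = -5: algebraic multiplicity = 3, geometric multiplicity = 2
  λ = -3: algebraic multiplicity = 1, geometric multiplicity = 1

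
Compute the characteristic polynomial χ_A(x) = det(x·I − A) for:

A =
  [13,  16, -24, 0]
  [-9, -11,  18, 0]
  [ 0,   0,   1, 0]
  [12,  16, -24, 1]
x^4 - 4*x^3 + 6*x^2 - 4*x + 1

Expanding det(x·I − A) (e.g. by cofactor expansion or by noting that A is similar to its Jordan form J, which has the same characteristic polynomial as A) gives
  χ_A(x) = x^4 - 4*x^3 + 6*x^2 - 4*x + 1
which factors as (x - 1)^4. The eigenvalues (with algebraic multiplicities) are λ = 1 with multiplicity 4.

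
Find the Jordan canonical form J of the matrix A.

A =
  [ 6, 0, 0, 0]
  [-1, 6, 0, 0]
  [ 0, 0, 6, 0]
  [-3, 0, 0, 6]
J_2(6) ⊕ J_1(6) ⊕ J_1(6)

The characteristic polynomial is
  det(x·I − A) = x^4 - 24*x^3 + 216*x^2 - 864*x + 1296 = (x - 6)^4

Eigenvalues and multiplicities (the geometric multiplicity of λ is n − rank(A − λI), which equals the number of Jordan blocks for λ):
  λ = 6: algebraic multiplicity = 4, geometric multiplicity = 3

Determining the block sizes for each eigenvalue:
  λ = 6: 3 blocks summing to 4 forces exactly one block of size 2 and the rest size 1 → block sizes [2, 1, 1]

Assembling the blocks gives a Jordan form
J =
  [6, 1, 0, 0]
  [0, 6, 0, 0]
  [0, 0, 6, 0]
  [0, 0, 0, 6]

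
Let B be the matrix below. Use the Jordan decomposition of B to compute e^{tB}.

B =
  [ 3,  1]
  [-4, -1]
e^{tB} =
  [2*t*exp(t) + exp(t), t*exp(t)]
  [-4*t*exp(t), -2*t*exp(t) + exp(t)]

Strategy: write B = P · J · P⁻¹ where J is a Jordan canonical form, so e^{tB} = P · e^{tJ} · P⁻¹, and e^{tJ} can be computed block-by-block.

B has Jordan form
J =
  [1, 1]
  [0, 1]
(up to reordering of blocks).

Per-block formulas:
  For a 2×2 Jordan block J_2(1): exp(t · J_2(1)) = e^(1t)·(I + t·N), where N is the 2×2 nilpotent shift.

After assembling e^{tJ} and conjugating by P, we get:

e^{tB} =
  [2*t*exp(t) + exp(t), t*exp(t)]
  [-4*t*exp(t), -2*t*exp(t) + exp(t)]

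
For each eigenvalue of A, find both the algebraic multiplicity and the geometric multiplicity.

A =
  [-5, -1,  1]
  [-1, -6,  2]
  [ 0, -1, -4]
λ = -5: alg = 3, geom = 1

Step 1 — factor the characteristic polynomial to read off the algebraic multiplicities:
  χ_A(x) = (x + 5)^3

Step 2 — compute geometric multiplicities via the rank-nullity identity g(λ) = n − rank(A − λI):
  rank(A − (-5)·I) = 2, so dim ker(A − (-5)·I) = n − 2 = 1

Summary:
  λ = -5: algebraic multiplicity = 3, geometric multiplicity = 1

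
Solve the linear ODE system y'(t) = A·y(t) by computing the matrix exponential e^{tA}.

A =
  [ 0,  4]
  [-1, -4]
e^{tA} =
  [2*t*exp(-2*t) + exp(-2*t), 4*t*exp(-2*t)]
  [-t*exp(-2*t), -2*t*exp(-2*t) + exp(-2*t)]

Strategy: write A = P · J · P⁻¹ where J is a Jordan canonical form, so e^{tA} = P · e^{tJ} · P⁻¹, and e^{tJ} can be computed block-by-block.

A has Jordan form
J =
  [-2,  1]
  [ 0, -2]
(up to reordering of blocks).

Per-block formulas:
  For a 2×2 Jordan block J_2(-2): exp(t · J_2(-2)) = e^(-2t)·(I + t·N), where N is the 2×2 nilpotent shift.

After assembling e^{tJ} and conjugating by P, we get:

e^{tA} =
  [2*t*exp(-2*t) + exp(-2*t), 4*t*exp(-2*t)]
  [-t*exp(-2*t), -2*t*exp(-2*t) + exp(-2*t)]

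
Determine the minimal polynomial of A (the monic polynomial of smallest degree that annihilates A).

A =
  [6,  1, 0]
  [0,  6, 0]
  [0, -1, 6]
x^2 - 12*x + 36

The characteristic polynomial is χ_A(x) = (x - 6)^3, so the eigenvalues are known. The minimal polynomial is
  m_A(x) = Π_λ (x − λ)^{k_λ}
where k_λ is the size of the *largest* Jordan block for λ (equivalently, the smallest k with (A − λI)^k v = 0 for every generalised eigenvector v of λ).

  λ = 6: largest Jordan block has size 2, contributing (x − 6)^2

So m_A(x) = (x - 6)^2 = x^2 - 12*x + 36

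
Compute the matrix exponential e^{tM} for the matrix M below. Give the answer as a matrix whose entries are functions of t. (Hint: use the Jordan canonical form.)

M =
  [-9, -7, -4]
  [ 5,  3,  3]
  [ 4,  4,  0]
e^{tM} =
  [-t^2*exp(-2*t) - 7*t*exp(-2*t) + exp(-2*t), -t^2*exp(-2*t) - 7*t*exp(-2*t), -t^2*exp(-2*t)/2 - 4*t*exp(-2*t)]
  [t^2*exp(-2*t) + 5*t*exp(-2*t), t^2*exp(-2*t) + 5*t*exp(-2*t) + exp(-2*t), t^2*exp(-2*t)/2 + 3*t*exp(-2*t)]
  [4*t*exp(-2*t), 4*t*exp(-2*t), 2*t*exp(-2*t) + exp(-2*t)]

Strategy: write M = P · J · P⁻¹ where J is a Jordan canonical form, so e^{tM} = P · e^{tJ} · P⁻¹, and e^{tJ} can be computed block-by-block.

M has Jordan form
J =
  [-2,  1,  0]
  [ 0, -2,  1]
  [ 0,  0, -2]
(up to reordering of blocks).

Per-block formulas:
  For a 3×3 Jordan block J_3(-2): exp(t · J_3(-2)) = e^(-2t)·(I + t·N + (t^2/2)·N^2), where N is the 3×3 nilpotent shift.

After assembling e^{tJ} and conjugating by P, we get:

e^{tM} =
  [-t^2*exp(-2*t) - 7*t*exp(-2*t) + exp(-2*t), -t^2*exp(-2*t) - 7*t*exp(-2*t), -t^2*exp(-2*t)/2 - 4*t*exp(-2*t)]
  [t^2*exp(-2*t) + 5*t*exp(-2*t), t^2*exp(-2*t) + 5*t*exp(-2*t) + exp(-2*t), t^2*exp(-2*t)/2 + 3*t*exp(-2*t)]
  [4*t*exp(-2*t), 4*t*exp(-2*t), 2*t*exp(-2*t) + exp(-2*t)]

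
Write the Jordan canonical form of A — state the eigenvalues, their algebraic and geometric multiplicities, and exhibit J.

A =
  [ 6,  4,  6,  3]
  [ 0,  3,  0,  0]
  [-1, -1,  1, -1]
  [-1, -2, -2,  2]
J_2(3) ⊕ J_2(3)

The characteristic polynomial is
  det(x·I − A) = x^4 - 12*x^3 + 54*x^2 - 108*x + 81 = (x - 3)^4

Eigenvalues and multiplicities (the geometric multiplicity of λ is n − rank(A − λI), which equals the number of Jordan blocks for λ):
  λ = 3: algebraic multiplicity = 4, geometric multiplicity = 2

Determining the block sizes for each eigenvalue:
  λ = 3: with am = 4 and gm = 2, the partition is not yet determined (e.g. several partitions of 4 into 2 parts exist). Let N = A − (3)·I. Computing rank(N^1) = 2, rank(N^2) = 0; the number of blocks of size ≥ j is rank(N^{j−1}) − rank(N^j), giving [2, 2]. So we have 2 block(s) of size 2 → block sizes [2, 2]

Assembling the blocks gives a Jordan form
J =
  [3, 1, 0, 0]
  [0, 3, 0, 0]
  [0, 0, 3, 1]
  [0, 0, 0, 3]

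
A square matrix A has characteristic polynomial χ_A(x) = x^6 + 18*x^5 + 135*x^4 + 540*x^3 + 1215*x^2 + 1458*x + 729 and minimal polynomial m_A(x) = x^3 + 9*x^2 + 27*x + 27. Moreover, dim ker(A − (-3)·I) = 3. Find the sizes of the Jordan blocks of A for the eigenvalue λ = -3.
Block sizes for λ = -3: [3, 2, 1]

Step 1 — from the characteristic polynomial, algebraic multiplicity of λ = -3 is 6. From dim ker(A − (-3)·I) = 3, there are exactly 3 Jordan blocks for λ = -3.
Step 2 — from the minimal polynomial, the factor (x + 3)^3 tells us the largest block for λ = -3 has size 3.
Step 3 — with total size 6, 3 blocks, and largest block 3, the block sizes (in nonincreasing order) are [3, 2, 1].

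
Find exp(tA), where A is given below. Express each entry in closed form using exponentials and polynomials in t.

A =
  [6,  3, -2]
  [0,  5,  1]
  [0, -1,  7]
e^{tA} =
  [exp(6*t), -t^2*exp(6*t)/2 + 3*t*exp(6*t), t^2*exp(6*t)/2 - 2*t*exp(6*t)]
  [0, -t*exp(6*t) + exp(6*t), t*exp(6*t)]
  [0, -t*exp(6*t), t*exp(6*t) + exp(6*t)]

Strategy: write A = P · J · P⁻¹ where J is a Jordan canonical form, so e^{tA} = P · e^{tJ} · P⁻¹, and e^{tJ} can be computed block-by-block.

A has Jordan form
J =
  [6, 1, 0]
  [0, 6, 1]
  [0, 0, 6]
(up to reordering of blocks).

Per-block formulas:
  For a 3×3 Jordan block J_3(6): exp(t · J_3(6)) = e^(6t)·(I + t·N + (t^2/2)·N^2), where N is the 3×3 nilpotent shift.

After assembling e^{tJ} and conjugating by P, we get:

e^{tA} =
  [exp(6*t), -t^2*exp(6*t)/2 + 3*t*exp(6*t), t^2*exp(6*t)/2 - 2*t*exp(6*t)]
  [0, -t*exp(6*t) + exp(6*t), t*exp(6*t)]
  [0, -t*exp(6*t), t*exp(6*t) + exp(6*t)]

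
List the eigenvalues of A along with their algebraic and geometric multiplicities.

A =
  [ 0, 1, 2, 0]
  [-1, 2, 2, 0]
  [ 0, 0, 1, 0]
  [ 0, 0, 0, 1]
λ = 1: alg = 4, geom = 3

Step 1 — factor the characteristic polynomial to read off the algebraic multiplicities:
  χ_A(x) = (x - 1)^4

Step 2 — compute geometric multiplicities via the rank-nullity identity g(λ) = n − rank(A − λI):
  rank(A − (1)·I) = 1, so dim ker(A − (1)·I) = n − 1 = 3

Summary:
  λ = 1: algebraic multiplicity = 4, geometric multiplicity = 3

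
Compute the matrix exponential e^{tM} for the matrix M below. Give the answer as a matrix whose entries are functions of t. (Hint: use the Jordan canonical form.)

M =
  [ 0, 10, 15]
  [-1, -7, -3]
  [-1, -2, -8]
e^{tM} =
  [5*t*exp(-5*t) + exp(-5*t), 10*t*exp(-5*t), 15*t*exp(-5*t)]
  [-t*exp(-5*t), -2*t*exp(-5*t) + exp(-5*t), -3*t*exp(-5*t)]
  [-t*exp(-5*t), -2*t*exp(-5*t), -3*t*exp(-5*t) + exp(-5*t)]

Strategy: write M = P · J · P⁻¹ where J is a Jordan canonical form, so e^{tM} = P · e^{tJ} · P⁻¹, and e^{tJ} can be computed block-by-block.

M has Jordan form
J =
  [-5,  1,  0]
  [ 0, -5,  0]
  [ 0,  0, -5]
(up to reordering of blocks).

Per-block formulas:
  For a 2×2 Jordan block J_2(-5): exp(t · J_2(-5)) = e^(-5t)·(I + t·N), where N is the 2×2 nilpotent shift.
  For a 1×1 block at λ = -5: exp(t · [-5]) = [e^(-5t)].

After assembling e^{tJ} and conjugating by P, we get:

e^{tM} =
  [5*t*exp(-5*t) + exp(-5*t), 10*t*exp(-5*t), 15*t*exp(-5*t)]
  [-t*exp(-5*t), -2*t*exp(-5*t) + exp(-5*t), -3*t*exp(-5*t)]
  [-t*exp(-5*t), -2*t*exp(-5*t), -3*t*exp(-5*t) + exp(-5*t)]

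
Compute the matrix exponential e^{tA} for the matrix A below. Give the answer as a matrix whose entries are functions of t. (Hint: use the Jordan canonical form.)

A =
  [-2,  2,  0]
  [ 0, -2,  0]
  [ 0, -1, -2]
e^{tA} =
  [exp(-2*t), 2*t*exp(-2*t), 0]
  [0, exp(-2*t), 0]
  [0, -t*exp(-2*t), exp(-2*t)]

Strategy: write A = P · J · P⁻¹ where J is a Jordan canonical form, so e^{tA} = P · e^{tJ} · P⁻¹, and e^{tJ} can be computed block-by-block.

A has Jordan form
J =
  [-2,  1,  0]
  [ 0, -2,  0]
  [ 0,  0, -2]
(up to reordering of blocks).

Per-block formulas:
  For a 1×1 block at λ = -2: exp(t · [-2]) = [e^(-2t)].
  For a 2×2 Jordan block J_2(-2): exp(t · J_2(-2)) = e^(-2t)·(I + t·N), where N is the 2×2 nilpotent shift.

After assembling e^{tJ} and conjugating by P, we get:

e^{tA} =
  [exp(-2*t), 2*t*exp(-2*t), 0]
  [0, exp(-2*t), 0]
  [0, -t*exp(-2*t), exp(-2*t)]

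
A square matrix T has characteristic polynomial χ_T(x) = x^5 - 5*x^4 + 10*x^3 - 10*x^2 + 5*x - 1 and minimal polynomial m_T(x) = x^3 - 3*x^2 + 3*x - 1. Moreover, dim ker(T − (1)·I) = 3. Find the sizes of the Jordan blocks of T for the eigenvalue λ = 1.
Block sizes for λ = 1: [3, 1, 1]

Step 1 — from the characteristic polynomial, algebraic multiplicity of λ = 1 is 5. From dim ker(T − (1)·I) = 3, there are exactly 3 Jordan blocks for λ = 1.
Step 2 — from the minimal polynomial, the factor (x − 1)^3 tells us the largest block for λ = 1 has size 3.
Step 3 — with total size 5, 3 blocks, and largest block 3, the block sizes (in nonincreasing order) are [3, 1, 1].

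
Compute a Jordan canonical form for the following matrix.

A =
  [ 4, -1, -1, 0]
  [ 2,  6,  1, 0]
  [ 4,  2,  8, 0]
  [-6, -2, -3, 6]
J_3(6) ⊕ J_1(6)

The characteristic polynomial is
  det(x·I − A) = x^4 - 24*x^3 + 216*x^2 - 864*x + 1296 = (x - 6)^4

Eigenvalues and multiplicities (the geometric multiplicity of λ is n − rank(A − λI), which equals the number of Jordan blocks for λ):
  λ = 6: algebraic multiplicity = 4, geometric multiplicity = 2

Determining the block sizes for each eigenvalue:
  λ = 6: with am = 4 and gm = 2, the partition is not yet determined (e.g. several partitions of 4 into 2 parts exist). Let N = A − (6)·I. Computing rank(N^1) = 2, rank(N^2) = 1, rank(N^3) = 0; the number of blocks of size ≥ j is rank(N^{j−1}) − rank(N^j), giving [2, 1, 1]. So we have 1 block(s) of size 3, 1 block(s) of size 1 → block sizes [3, 1]

Assembling the blocks gives a Jordan form
J =
  [6, 1, 0, 0]
  [0, 6, 1, 0]
  [0, 0, 6, 0]
  [0, 0, 0, 6]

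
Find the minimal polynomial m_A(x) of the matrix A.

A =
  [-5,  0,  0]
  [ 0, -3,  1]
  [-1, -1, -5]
x^3 + 13*x^2 + 56*x + 80

The characteristic polynomial is χ_A(x) = (x + 4)^2*(x + 5), so the eigenvalues are known. The minimal polynomial is
  m_A(x) = Π_λ (x − λ)^{k_λ}
where k_λ is the size of the *largest* Jordan block for λ (equivalently, the smallest k with (A − λI)^k v = 0 for every generalised eigenvector v of λ).

  λ = -5: largest Jordan block has size 1, contributing (x + 5)
  λ = -4: largest Jordan block has size 2, contributing (x + 4)^2

So m_A(x) = (x + 4)^2*(x + 5) = x^3 + 13*x^2 + 56*x + 80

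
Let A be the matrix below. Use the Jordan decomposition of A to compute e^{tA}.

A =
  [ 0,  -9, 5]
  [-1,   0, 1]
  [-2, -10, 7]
e^{tA} =
  [-t*exp(t) + exp(t), -t*exp(t) - 2*exp(5*t) + 2*exp(t), t*exp(t) + exp(5*t) - exp(t)]
  [-t*exp(t), -t*exp(t) + exp(t), t*exp(t)]
  [-2*t*exp(t), -2*t*exp(t) - 2*exp(5*t) + 2*exp(t), 2*t*exp(t) + exp(5*t)]

Strategy: write A = P · J · P⁻¹ where J is a Jordan canonical form, so e^{tA} = P · e^{tJ} · P⁻¹, and e^{tJ} can be computed block-by-block.

A has Jordan form
J =
  [1, 1, 0]
  [0, 1, 0]
  [0, 0, 5]
(up to reordering of blocks).

Per-block formulas:
  For a 2×2 Jordan block J_2(1): exp(t · J_2(1)) = e^(1t)·(I + t·N), where N is the 2×2 nilpotent shift.
  For a 1×1 block at λ = 5: exp(t · [5]) = [e^(5t)].

After assembling e^{tJ} and conjugating by P, we get:

e^{tA} =
  [-t*exp(t) + exp(t), -t*exp(t) - 2*exp(5*t) + 2*exp(t), t*exp(t) + exp(5*t) - exp(t)]
  [-t*exp(t), -t*exp(t) + exp(t), t*exp(t)]
  [-2*t*exp(t), -2*t*exp(t) - 2*exp(5*t) + 2*exp(t), 2*t*exp(t) + exp(5*t)]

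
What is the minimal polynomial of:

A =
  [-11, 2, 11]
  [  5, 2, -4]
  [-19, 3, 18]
x^3 - 9*x^2 + 27*x - 27

The characteristic polynomial is χ_A(x) = (x - 3)^3, so the eigenvalues are known. The minimal polynomial is
  m_A(x) = Π_λ (x − λ)^{k_λ}
where k_λ is the size of the *largest* Jordan block for λ (equivalently, the smallest k with (A − λI)^k v = 0 for every generalised eigenvector v of λ).

  λ = 3: largest Jordan block has size 3, contributing (x − 3)^3

So m_A(x) = (x - 3)^3 = x^3 - 9*x^2 + 27*x - 27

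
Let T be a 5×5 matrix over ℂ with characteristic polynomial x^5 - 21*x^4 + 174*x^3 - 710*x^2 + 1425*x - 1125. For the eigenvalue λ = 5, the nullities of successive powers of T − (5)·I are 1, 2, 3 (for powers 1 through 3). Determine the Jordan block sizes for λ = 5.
Block sizes for λ = 5: [3]

From the dimensions of kernels of powers, the number of Jordan blocks of size at least j is d_j − d_{j−1} where d_j = dim ker(N^j) (with d_0 = 0). Computing the differences gives [1, 1, 1].
The number of blocks of size exactly k is (#blocks of size ≥ k) − (#blocks of size ≥ k + 1), so the partition is: 1 block(s) of size 3.
In nonincreasing order the block sizes are [3].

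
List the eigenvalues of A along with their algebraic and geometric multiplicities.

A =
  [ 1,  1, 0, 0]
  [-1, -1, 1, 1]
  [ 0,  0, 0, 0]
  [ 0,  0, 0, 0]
λ = 0: alg = 4, geom = 2

Step 1 — factor the characteristic polynomial to read off the algebraic multiplicities:
  χ_A(x) = x^4

Step 2 — compute geometric multiplicities via the rank-nullity identity g(λ) = n − rank(A − λI):
  rank(A − (0)·I) = 2, so dim ker(A − (0)·I) = n − 2 = 2

Summary:
  λ = 0: algebraic multiplicity = 4, geometric multiplicity = 2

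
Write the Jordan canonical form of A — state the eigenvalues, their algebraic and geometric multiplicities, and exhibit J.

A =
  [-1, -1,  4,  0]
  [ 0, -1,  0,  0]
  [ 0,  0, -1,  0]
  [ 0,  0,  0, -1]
J_2(-1) ⊕ J_1(-1) ⊕ J_1(-1)

The characteristic polynomial is
  det(x·I − A) = x^4 + 4*x^3 + 6*x^2 + 4*x + 1 = (x + 1)^4

Eigenvalues and multiplicities (the geometric multiplicity of λ is n − rank(A − λI), which equals the number of Jordan blocks for λ):
  λ = -1: algebraic multiplicity = 4, geometric multiplicity = 3

Determining the block sizes for each eigenvalue:
  λ = -1: 3 blocks summing to 4 forces exactly one block of size 2 and the rest size 1 → block sizes [2, 1, 1]

Assembling the blocks gives a Jordan form
J =
  [-1,  1,  0,  0]
  [ 0, -1,  0,  0]
  [ 0,  0, -1,  0]
  [ 0,  0,  0, -1]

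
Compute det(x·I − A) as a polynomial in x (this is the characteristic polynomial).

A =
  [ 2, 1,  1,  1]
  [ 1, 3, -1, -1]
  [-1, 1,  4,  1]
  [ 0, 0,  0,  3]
x^4 - 12*x^3 + 54*x^2 - 108*x + 81

Expanding det(x·I − A) (e.g. by cofactor expansion or by noting that A is similar to its Jordan form J, which has the same characteristic polynomial as A) gives
  χ_A(x) = x^4 - 12*x^3 + 54*x^2 - 108*x + 81
which factors as (x - 3)^4. The eigenvalues (with algebraic multiplicities) are λ = 3 with multiplicity 4.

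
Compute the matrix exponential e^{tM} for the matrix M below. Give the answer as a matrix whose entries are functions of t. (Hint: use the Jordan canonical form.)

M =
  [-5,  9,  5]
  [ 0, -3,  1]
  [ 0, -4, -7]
e^{tM} =
  [exp(-5*t), -t^2*exp(-5*t) + 9*t*exp(-5*t), -t^2*exp(-5*t)/2 + 5*t*exp(-5*t)]
  [0, 2*t*exp(-5*t) + exp(-5*t), t*exp(-5*t)]
  [0, -4*t*exp(-5*t), -2*t*exp(-5*t) + exp(-5*t)]

Strategy: write M = P · J · P⁻¹ where J is a Jordan canonical form, so e^{tM} = P · e^{tJ} · P⁻¹, and e^{tJ} can be computed block-by-block.

M has Jordan form
J =
  [-5,  1,  0]
  [ 0, -5,  1]
  [ 0,  0, -5]
(up to reordering of blocks).

Per-block formulas:
  For a 3×3 Jordan block J_3(-5): exp(t · J_3(-5)) = e^(-5t)·(I + t·N + (t^2/2)·N^2), where N is the 3×3 nilpotent shift.

After assembling e^{tJ} and conjugating by P, we get:

e^{tM} =
  [exp(-5*t), -t^2*exp(-5*t) + 9*t*exp(-5*t), -t^2*exp(-5*t)/2 + 5*t*exp(-5*t)]
  [0, 2*t*exp(-5*t) + exp(-5*t), t*exp(-5*t)]
  [0, -4*t*exp(-5*t), -2*t*exp(-5*t) + exp(-5*t)]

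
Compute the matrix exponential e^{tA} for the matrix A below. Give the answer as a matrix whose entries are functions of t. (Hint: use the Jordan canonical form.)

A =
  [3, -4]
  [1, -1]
e^{tA} =
  [2*t*exp(t) + exp(t), -4*t*exp(t)]
  [t*exp(t), -2*t*exp(t) + exp(t)]

Strategy: write A = P · J · P⁻¹ where J is a Jordan canonical form, so e^{tA} = P · e^{tJ} · P⁻¹, and e^{tJ} can be computed block-by-block.

A has Jordan form
J =
  [1, 1]
  [0, 1]
(up to reordering of blocks).

Per-block formulas:
  For a 2×2 Jordan block J_2(1): exp(t · J_2(1)) = e^(1t)·(I + t·N), where N is the 2×2 nilpotent shift.

After assembling e^{tJ} and conjugating by P, we get:

e^{tA} =
  [2*t*exp(t) + exp(t), -4*t*exp(t)]
  [t*exp(t), -2*t*exp(t) + exp(t)]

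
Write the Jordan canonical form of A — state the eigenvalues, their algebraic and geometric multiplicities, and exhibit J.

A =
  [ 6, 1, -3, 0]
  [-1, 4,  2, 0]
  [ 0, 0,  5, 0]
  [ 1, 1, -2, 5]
J_3(5) ⊕ J_1(5)

The characteristic polynomial is
  det(x·I − A) = x^4 - 20*x^3 + 150*x^2 - 500*x + 625 = (x - 5)^4

Eigenvalues and multiplicities (the geometric multiplicity of λ is n − rank(A − λI), which equals the number of Jordan blocks for λ):
  λ = 5: algebraic multiplicity = 4, geometric multiplicity = 2

Determining the block sizes for each eigenvalue:
  λ = 5: with am = 4 and gm = 2, the partition is not yet determined (e.g. several partitions of 4 into 2 parts exist). Let N = A − (5)·I. Computing rank(N^1) = 2, rank(N^2) = 1, rank(N^3) = 0; the number of blocks of size ≥ j is rank(N^{j−1}) − rank(N^j), giving [2, 1, 1]. So we have 1 block(s) of size 3, 1 block(s) of size 1 → block sizes [3, 1]

Assembling the blocks gives a Jordan form
J =
  [5, 1, 0, 0]
  [0, 5, 1, 0]
  [0, 0, 5, 0]
  [0, 0, 0, 5]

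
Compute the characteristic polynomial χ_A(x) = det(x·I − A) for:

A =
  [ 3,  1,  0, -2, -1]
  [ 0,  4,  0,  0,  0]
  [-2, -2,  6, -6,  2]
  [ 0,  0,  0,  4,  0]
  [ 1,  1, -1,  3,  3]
x^5 - 20*x^4 + 160*x^3 - 640*x^2 + 1280*x - 1024

Expanding det(x·I − A) (e.g. by cofactor expansion or by noting that A is similar to its Jordan form J, which has the same characteristic polynomial as A) gives
  χ_A(x) = x^5 - 20*x^4 + 160*x^3 - 640*x^2 + 1280*x - 1024
which factors as (x - 4)^5. The eigenvalues (with algebraic multiplicities) are λ = 4 with multiplicity 5.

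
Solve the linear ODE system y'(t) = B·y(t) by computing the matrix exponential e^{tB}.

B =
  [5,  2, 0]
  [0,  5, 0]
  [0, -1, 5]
e^{tB} =
  [exp(5*t), 2*t*exp(5*t), 0]
  [0, exp(5*t), 0]
  [0, -t*exp(5*t), exp(5*t)]

Strategy: write B = P · J · P⁻¹ where J is a Jordan canonical form, so e^{tB} = P · e^{tJ} · P⁻¹, and e^{tJ} can be computed block-by-block.

B has Jordan form
J =
  [5, 1, 0]
  [0, 5, 0]
  [0, 0, 5]
(up to reordering of blocks).

Per-block formulas:
  For a 1×1 block at λ = 5: exp(t · [5]) = [e^(5t)].
  For a 2×2 Jordan block J_2(5): exp(t · J_2(5)) = e^(5t)·(I + t·N), where N is the 2×2 nilpotent shift.

After assembling e^{tJ} and conjugating by P, we get:

e^{tB} =
  [exp(5*t), 2*t*exp(5*t), 0]
  [0, exp(5*t), 0]
  [0, -t*exp(5*t), exp(5*t)]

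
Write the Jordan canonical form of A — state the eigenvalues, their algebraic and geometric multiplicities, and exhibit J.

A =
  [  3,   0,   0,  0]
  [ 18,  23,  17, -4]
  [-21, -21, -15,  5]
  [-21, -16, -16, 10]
J_1(3) ⊕ J_3(6)

The characteristic polynomial is
  det(x·I − A) = x^4 - 21*x^3 + 162*x^2 - 540*x + 648 = (x - 6)^3*(x - 3)

Eigenvalues and multiplicities (the geometric multiplicity of λ is n − rank(A − λI), which equals the number of Jordan blocks for λ):
  λ = 3: algebraic multiplicity = 1, geometric multiplicity = 1
  λ = 6: algebraic multiplicity = 3, geometric multiplicity = 1

Determining the block sizes for each eigenvalue:
  λ = 3: one block (gm = 1), so the single block has size am = 1 → block sizes [1]
  λ = 6: one block (gm = 1), so the single block has size am = 3 → block sizes [3]

Assembling the blocks gives a Jordan form
J =
  [3, 0, 0, 0]
  [0, 6, 1, 0]
  [0, 0, 6, 1]
  [0, 0, 0, 6]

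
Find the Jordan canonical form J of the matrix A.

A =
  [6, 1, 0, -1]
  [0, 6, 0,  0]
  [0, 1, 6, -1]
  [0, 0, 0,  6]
J_2(6) ⊕ J_1(6) ⊕ J_1(6)

The characteristic polynomial is
  det(x·I − A) = x^4 - 24*x^3 + 216*x^2 - 864*x + 1296 = (x - 6)^4

Eigenvalues and multiplicities (the geometric multiplicity of λ is n − rank(A − λI), which equals the number of Jordan blocks for λ):
  λ = 6: algebraic multiplicity = 4, geometric multiplicity = 3

Determining the block sizes for each eigenvalue:
  λ = 6: 3 blocks summing to 4 forces exactly one block of size 2 and the rest size 1 → block sizes [2, 1, 1]

Assembling the blocks gives a Jordan form
J =
  [6, 1, 0, 0]
  [0, 6, 0, 0]
  [0, 0, 6, 0]
  [0, 0, 0, 6]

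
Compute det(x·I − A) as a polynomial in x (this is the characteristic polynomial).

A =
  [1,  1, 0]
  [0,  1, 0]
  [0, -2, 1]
x^3 - 3*x^2 + 3*x - 1

Expanding det(x·I − A) (e.g. by cofactor expansion or by noting that A is similar to its Jordan form J, which has the same characteristic polynomial as A) gives
  χ_A(x) = x^3 - 3*x^2 + 3*x - 1
which factors as (x - 1)^3. The eigenvalues (with algebraic multiplicities) are λ = 1 with multiplicity 3.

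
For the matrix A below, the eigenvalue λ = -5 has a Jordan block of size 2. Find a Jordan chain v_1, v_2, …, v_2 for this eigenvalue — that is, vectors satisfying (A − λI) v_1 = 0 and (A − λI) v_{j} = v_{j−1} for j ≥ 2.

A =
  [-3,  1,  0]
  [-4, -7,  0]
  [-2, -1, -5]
A Jordan chain for λ = -5 of length 2:
v_1 = (2, -4, -2)ᵀ
v_2 = (1, 0, 0)ᵀ

Let N = A − (-5)·I. We want v_2 with N^2 v_2 = 0 but N^1 v_2 ≠ 0; then v_{j-1} := N · v_j for j = 2, …, 2.

Pick v_2 = (1, 0, 0)ᵀ.
Then v_1 = N · v_2 = (2, -4, -2)ᵀ.

Sanity check: (A − (-5)·I) v_1 = (0, 0, 0)ᵀ = 0. ✓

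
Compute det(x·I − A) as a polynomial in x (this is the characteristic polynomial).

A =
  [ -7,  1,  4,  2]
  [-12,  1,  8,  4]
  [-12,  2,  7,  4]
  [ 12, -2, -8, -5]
x^4 + 4*x^3 + 6*x^2 + 4*x + 1

Expanding det(x·I − A) (e.g. by cofactor expansion or by noting that A is similar to its Jordan form J, which has the same characteristic polynomial as A) gives
  χ_A(x) = x^4 + 4*x^3 + 6*x^2 + 4*x + 1
which factors as (x + 1)^4. The eigenvalues (with algebraic multiplicities) are λ = -1 with multiplicity 4.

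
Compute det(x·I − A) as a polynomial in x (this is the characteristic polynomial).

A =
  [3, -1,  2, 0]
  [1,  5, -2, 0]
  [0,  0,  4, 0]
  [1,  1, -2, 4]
x^4 - 16*x^3 + 96*x^2 - 256*x + 256

Expanding det(x·I − A) (e.g. by cofactor expansion or by noting that A is similar to its Jordan form J, which has the same characteristic polynomial as A) gives
  χ_A(x) = x^4 - 16*x^3 + 96*x^2 - 256*x + 256
which factors as (x - 4)^4. The eigenvalues (with algebraic multiplicities) are λ = 4 with multiplicity 4.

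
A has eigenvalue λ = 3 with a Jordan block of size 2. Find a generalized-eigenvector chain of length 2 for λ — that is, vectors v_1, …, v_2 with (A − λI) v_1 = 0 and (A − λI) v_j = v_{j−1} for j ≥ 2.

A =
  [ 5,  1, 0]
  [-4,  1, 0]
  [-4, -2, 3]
A Jordan chain for λ = 3 of length 2:
v_1 = (2, -4, -4)ᵀ
v_2 = (1, 0, 0)ᵀ

Let N = A − (3)·I. We want v_2 with N^2 v_2 = 0 but N^1 v_2 ≠ 0; then v_{j-1} := N · v_j for j = 2, …, 2.

Pick v_2 = (1, 0, 0)ᵀ.
Then v_1 = N · v_2 = (2, -4, -4)ᵀ.

Sanity check: (A − (3)·I) v_1 = (0, 0, 0)ᵀ = 0. ✓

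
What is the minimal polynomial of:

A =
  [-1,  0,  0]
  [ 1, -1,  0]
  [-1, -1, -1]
x^3 + 3*x^2 + 3*x + 1

The characteristic polynomial is χ_A(x) = (x + 1)^3, so the eigenvalues are known. The minimal polynomial is
  m_A(x) = Π_λ (x − λ)^{k_λ}
where k_λ is the size of the *largest* Jordan block for λ (equivalently, the smallest k with (A − λI)^k v = 0 for every generalised eigenvector v of λ).

  λ = -1: largest Jordan block has size 3, contributing (x + 1)^3

So m_A(x) = (x + 1)^3 = x^3 + 3*x^2 + 3*x + 1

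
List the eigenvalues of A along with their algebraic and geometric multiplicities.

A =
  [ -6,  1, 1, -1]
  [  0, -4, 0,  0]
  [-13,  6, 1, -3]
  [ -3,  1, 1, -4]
λ = -4: alg = 1, geom = 1; λ = -3: alg = 3, geom = 1

Step 1 — factor the characteristic polynomial to read off the algebraic multiplicities:
  χ_A(x) = (x + 3)^3*(x + 4)

Step 2 — compute geometric multiplicities via the rank-nullity identity g(λ) = n − rank(A − λI):
  rank(A − (-4)·I) = 3, so dim ker(A − (-4)·I) = n − 3 = 1
  rank(A − (-3)·I) = 3, so dim ker(A − (-3)·I) = n − 3 = 1

Summary:
  λ = -4: algebraic multiplicity = 1, geometric multiplicity = 1
  λ = -3: algebraic multiplicity = 3, geometric multiplicity = 1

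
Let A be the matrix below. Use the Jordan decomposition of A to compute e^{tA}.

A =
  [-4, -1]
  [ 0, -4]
e^{tA} =
  [exp(-4*t), -t*exp(-4*t)]
  [0, exp(-4*t)]

Strategy: write A = P · J · P⁻¹ where J is a Jordan canonical form, so e^{tA} = P · e^{tJ} · P⁻¹, and e^{tJ} can be computed block-by-block.

A has Jordan form
J =
  [-4,  1]
  [ 0, -4]
(up to reordering of blocks).

Per-block formulas:
  For a 2×2 Jordan block J_2(-4): exp(t · J_2(-4)) = e^(-4t)·(I + t·N), where N is the 2×2 nilpotent shift.

After assembling e^{tJ} and conjugating by P, we get:

e^{tA} =
  [exp(-4*t), -t*exp(-4*t)]
  [0, exp(-4*t)]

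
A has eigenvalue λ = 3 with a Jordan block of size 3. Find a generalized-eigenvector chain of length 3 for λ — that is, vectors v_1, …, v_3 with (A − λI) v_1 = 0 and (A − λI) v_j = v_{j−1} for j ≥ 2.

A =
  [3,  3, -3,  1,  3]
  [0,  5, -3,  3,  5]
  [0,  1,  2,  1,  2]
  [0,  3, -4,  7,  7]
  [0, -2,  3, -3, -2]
A Jordan chain for λ = 3 of length 3:
v_1 = (-1, 0, 0, 0, 0)ᵀ
v_2 = (-3, -3, -1, -4, 3)ᵀ
v_3 = (0, 0, 1, 0, 0)ᵀ

Let N = A − (3)·I. We want v_3 with N^3 v_3 = 0 but N^2 v_3 ≠ 0; then v_{j-1} := N · v_j for j = 3, …, 2.

Pick v_3 = (0, 0, 1, 0, 0)ᵀ.
Then v_2 = N · v_3 = (-3, -3, -1, -4, 3)ᵀ.
Then v_1 = N · v_2 = (-1, 0, 0, 0, 0)ᵀ.

Sanity check: (A − (3)·I) v_1 = (0, 0, 0, 0, 0)ᵀ = 0. ✓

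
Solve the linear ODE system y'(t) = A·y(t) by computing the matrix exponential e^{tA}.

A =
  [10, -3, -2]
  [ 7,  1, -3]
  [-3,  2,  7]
e^{tA} =
  [t^2*exp(6*t)/2 + 4*t*exp(6*t) + exp(6*t), -t^2*exp(6*t)/2 - 3*t*exp(6*t), -t^2*exp(6*t)/2 - 2*t*exp(6*t)]
  [t^2*exp(6*t) + 7*t*exp(6*t), -t^2*exp(6*t) - 5*t*exp(6*t) + exp(6*t), -t^2*exp(6*t) - 3*t*exp(6*t)]
  [-t^2*exp(6*t)/2 - 3*t*exp(6*t), t^2*exp(6*t)/2 + 2*t*exp(6*t), t^2*exp(6*t)/2 + t*exp(6*t) + exp(6*t)]

Strategy: write A = P · J · P⁻¹ where J is a Jordan canonical form, so e^{tA} = P · e^{tJ} · P⁻¹, and e^{tJ} can be computed block-by-block.

A has Jordan form
J =
  [6, 1, 0]
  [0, 6, 1]
  [0, 0, 6]
(up to reordering of blocks).

Per-block formulas:
  For a 3×3 Jordan block J_3(6): exp(t · J_3(6)) = e^(6t)·(I + t·N + (t^2/2)·N^2), where N is the 3×3 nilpotent shift.

After assembling e^{tJ} and conjugating by P, we get:

e^{tA} =
  [t^2*exp(6*t)/2 + 4*t*exp(6*t) + exp(6*t), -t^2*exp(6*t)/2 - 3*t*exp(6*t), -t^2*exp(6*t)/2 - 2*t*exp(6*t)]
  [t^2*exp(6*t) + 7*t*exp(6*t), -t^2*exp(6*t) - 5*t*exp(6*t) + exp(6*t), -t^2*exp(6*t) - 3*t*exp(6*t)]
  [-t^2*exp(6*t)/2 - 3*t*exp(6*t), t^2*exp(6*t)/2 + 2*t*exp(6*t), t^2*exp(6*t)/2 + t*exp(6*t) + exp(6*t)]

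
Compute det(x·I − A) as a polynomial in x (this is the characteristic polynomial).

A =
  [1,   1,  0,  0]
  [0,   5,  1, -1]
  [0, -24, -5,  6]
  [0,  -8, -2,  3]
x^4 - 4*x^3 + 6*x^2 - 4*x + 1

Expanding det(x·I − A) (e.g. by cofactor expansion or by noting that A is similar to its Jordan form J, which has the same characteristic polynomial as A) gives
  χ_A(x) = x^4 - 4*x^3 + 6*x^2 - 4*x + 1
which factors as (x - 1)^4. The eigenvalues (with algebraic multiplicities) are λ = 1 with multiplicity 4.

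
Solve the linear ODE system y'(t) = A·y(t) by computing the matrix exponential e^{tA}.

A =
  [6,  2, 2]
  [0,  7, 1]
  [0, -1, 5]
e^{tA} =
  [exp(6*t), 2*t*exp(6*t), 2*t*exp(6*t)]
  [0, t*exp(6*t) + exp(6*t), t*exp(6*t)]
  [0, -t*exp(6*t), -t*exp(6*t) + exp(6*t)]

Strategy: write A = P · J · P⁻¹ where J is a Jordan canonical form, so e^{tA} = P · e^{tJ} · P⁻¹, and e^{tJ} can be computed block-by-block.

A has Jordan form
J =
  [6, 1, 0]
  [0, 6, 0]
  [0, 0, 6]
(up to reordering of blocks).

Per-block formulas:
  For a 1×1 block at λ = 6: exp(t · [6]) = [e^(6t)].
  For a 2×2 Jordan block J_2(6): exp(t · J_2(6)) = e^(6t)·(I + t·N), where N is the 2×2 nilpotent shift.

After assembling e^{tJ} and conjugating by P, we get:

e^{tA} =
  [exp(6*t), 2*t*exp(6*t), 2*t*exp(6*t)]
  [0, t*exp(6*t) + exp(6*t), t*exp(6*t)]
  [0, -t*exp(6*t), -t*exp(6*t) + exp(6*t)]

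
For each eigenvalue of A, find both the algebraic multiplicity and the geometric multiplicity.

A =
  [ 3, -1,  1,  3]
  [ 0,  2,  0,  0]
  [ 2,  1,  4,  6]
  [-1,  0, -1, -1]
λ = 2: alg = 4, geom = 2

Step 1 — factor the characteristic polynomial to read off the algebraic multiplicities:
  χ_A(x) = (x - 2)^4

Step 2 — compute geometric multiplicities via the rank-nullity identity g(λ) = n − rank(A − λI):
  rank(A − (2)·I) = 2, so dim ker(A − (2)·I) = n − 2 = 2

Summary:
  λ = 2: algebraic multiplicity = 4, geometric multiplicity = 2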